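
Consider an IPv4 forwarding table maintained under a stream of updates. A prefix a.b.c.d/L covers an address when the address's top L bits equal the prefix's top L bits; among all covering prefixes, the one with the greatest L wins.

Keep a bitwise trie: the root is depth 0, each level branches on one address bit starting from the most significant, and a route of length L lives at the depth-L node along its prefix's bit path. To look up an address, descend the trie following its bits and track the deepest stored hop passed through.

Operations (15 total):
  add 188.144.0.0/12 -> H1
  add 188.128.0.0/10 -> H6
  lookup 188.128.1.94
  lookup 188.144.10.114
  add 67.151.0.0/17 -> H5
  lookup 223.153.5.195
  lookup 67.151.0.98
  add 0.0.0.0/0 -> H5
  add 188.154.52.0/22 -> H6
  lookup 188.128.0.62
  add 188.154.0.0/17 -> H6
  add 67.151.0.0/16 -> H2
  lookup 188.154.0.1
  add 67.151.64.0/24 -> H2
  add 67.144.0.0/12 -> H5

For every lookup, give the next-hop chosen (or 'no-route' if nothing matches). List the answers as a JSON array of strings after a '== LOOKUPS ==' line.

Trace:
  add 188.144.0.0/12 -> H1 at depth 12
  add 188.128.0.0/10 -> H6 at depth 10
  Q 188.128.1.94: descend 10111100100 ; hops seen [H6] ; pick H6
  Q 188.144.10.114: descend 101111001001 ; hops seen [H6,H1] ; pick H1
  add 67.151.0.0/17 -> H5 at depth 17
  Q 223.153.5.195: descend 1 ; hops seen [∅] ; pick no-route
  Q 67.151.0.98: descend 01000011100101110 ; hops seen [H5] ; pick H5
  add 0.0.0.0/0 -> H5 at depth 0
  add 188.154.52.0/22 -> H6 at depth 22
  Q 188.128.0.62: descend 10111100100 ; hops seen [H5,H6] ; pick H6
  add 188.154.0.0/17 -> H6 at depth 17
  add 67.151.0.0/16 -> H2 at depth 16
  Q 188.154.0.1: descend 101111001001101000 ; hops seen [H5,H6,H1,H6] ; pick H6
  add 67.151.64.0/24 -> H2 at depth 24
  add 67.144.0.0/12 -> H5 at depth 12

== LOOKUPS ==
["H6","H1","no-route","H5","H6","H6"]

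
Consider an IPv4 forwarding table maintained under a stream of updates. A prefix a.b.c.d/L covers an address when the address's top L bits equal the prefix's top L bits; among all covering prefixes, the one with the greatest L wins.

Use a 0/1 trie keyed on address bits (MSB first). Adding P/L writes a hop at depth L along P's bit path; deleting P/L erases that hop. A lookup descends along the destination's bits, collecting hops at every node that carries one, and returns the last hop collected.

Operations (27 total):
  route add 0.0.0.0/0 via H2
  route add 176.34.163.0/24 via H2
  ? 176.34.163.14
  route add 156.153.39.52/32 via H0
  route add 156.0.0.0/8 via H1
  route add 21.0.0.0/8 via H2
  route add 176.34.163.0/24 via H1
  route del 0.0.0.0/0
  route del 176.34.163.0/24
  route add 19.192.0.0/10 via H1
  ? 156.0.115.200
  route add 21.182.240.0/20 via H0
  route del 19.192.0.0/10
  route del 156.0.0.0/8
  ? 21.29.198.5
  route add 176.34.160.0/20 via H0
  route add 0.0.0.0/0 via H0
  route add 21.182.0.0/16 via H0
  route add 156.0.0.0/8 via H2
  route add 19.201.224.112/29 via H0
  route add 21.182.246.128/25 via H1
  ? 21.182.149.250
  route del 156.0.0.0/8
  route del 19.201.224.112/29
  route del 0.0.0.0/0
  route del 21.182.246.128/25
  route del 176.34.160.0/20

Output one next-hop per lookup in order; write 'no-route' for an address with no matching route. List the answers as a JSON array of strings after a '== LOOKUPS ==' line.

Apply in order:
  + 0.0.0.0/0 (H2) depth=0
  + 176.34.163.0/24 (H2) depth=24
  Q 176.34.163.14: descend 101100000010001010100011 ; hops seen [H2,H2] ; pick H2
  + 156.153.39.52/32 (H0) depth=32
  + 156.0.0.0/8 (H1) depth=8
  + 21.0.0.0/8 (H2) depth=8
  + 176.34.163.0/24 (H1) depth=24
  del 0.0.0.0/0 (clear depth 0)
  del 176.34.163.0/24 (clear depth 24)
  + 19.192.0.0/10 (H1) depth=10
  Q 156.0.115.200: descend 10011100 ; hops seen [H1] ; pick H1
  + 21.182.240.0/20 (H0) depth=20
  del 19.192.0.0/10 (clear depth 10)
  del 156.0.0.0/8 (clear depth 8)
  Q 21.29.198.5: descend 00010101 ; hops seen [H2] ; pick H2
  + 176.34.160.0/20 (H0) depth=20
  + 0.0.0.0/0 (H0) depth=0
  + 21.182.0.0/16 (H0) depth=16
  + 156.0.0.0/8 (H2) depth=8
  + 19.201.224.112/29 (H0) depth=29
  + 21.182.246.128/25 (H1) depth=25
  Q 21.182.149.250: descend 00010101101101101 ; hops seen [H0,H2,H0] ; pick H0
  del 156.0.0.0/8 (clear depth 8)
  del 19.201.224.112/29 (clear depth 29)
  del 0.0.0.0/0 (clear depth 0)
  del 21.182.246.128/25 (clear depth 25)
  del 176.34.160.0/20 (clear depth 20)

== LOOKUPS ==
["H2","H1","H2","H0"]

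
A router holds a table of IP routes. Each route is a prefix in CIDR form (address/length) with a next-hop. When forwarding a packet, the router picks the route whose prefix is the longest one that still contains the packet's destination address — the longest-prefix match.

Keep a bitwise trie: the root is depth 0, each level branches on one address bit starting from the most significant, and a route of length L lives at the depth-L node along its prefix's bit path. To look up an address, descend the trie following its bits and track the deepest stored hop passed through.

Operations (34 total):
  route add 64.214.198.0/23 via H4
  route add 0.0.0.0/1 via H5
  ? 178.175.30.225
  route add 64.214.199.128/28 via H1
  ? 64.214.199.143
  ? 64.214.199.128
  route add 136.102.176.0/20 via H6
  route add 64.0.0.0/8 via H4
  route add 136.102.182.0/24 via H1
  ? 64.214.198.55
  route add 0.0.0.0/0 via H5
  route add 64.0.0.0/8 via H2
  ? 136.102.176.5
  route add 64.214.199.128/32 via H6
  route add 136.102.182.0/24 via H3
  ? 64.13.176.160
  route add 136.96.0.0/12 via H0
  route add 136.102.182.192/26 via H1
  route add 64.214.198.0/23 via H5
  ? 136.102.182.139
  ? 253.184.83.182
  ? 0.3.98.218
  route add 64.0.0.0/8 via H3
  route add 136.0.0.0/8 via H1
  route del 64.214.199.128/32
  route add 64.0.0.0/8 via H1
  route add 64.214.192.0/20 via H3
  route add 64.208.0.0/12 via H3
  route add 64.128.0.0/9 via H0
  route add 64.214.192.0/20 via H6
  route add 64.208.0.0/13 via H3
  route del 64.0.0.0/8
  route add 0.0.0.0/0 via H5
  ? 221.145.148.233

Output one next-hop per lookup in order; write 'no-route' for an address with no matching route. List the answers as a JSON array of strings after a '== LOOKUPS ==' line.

Process each operation:
  + 64.214.198.0/23 (H4) depth=23
  + 0.0.0.0/1 (H5) depth=1
  lookup 178.175.30.225: bits ε walk d0:- -> no-route
  + 64.214.199.128/28 (H1) depth=28
  lookup 64.214.199.143: bits 0100000011010110110001111000 walk d0:-→d1:H5→d2:-→d3:-→d4:-→d5:-→d6:-→d7:-→d8:-→d9:-→d10:-→d11:-→d12:-→d13:-→d14:-→d15:-→d16:-→d17:-→d18:-→d19:-→d20:-→d21:-→d22:-→d23:H4→d24:-→d25:-→d26:-→d27:-→d28:H1 -> H1
  lookup 64.214.199.128: bits 0100000011010110110001111000 walk d0:-→d1:H5→d2:-→d3:-→d4:-→d5:-→d6:-→d7:-→d8:-→d9:-→d10:-→d11:-→d12:-→d13:-→d14:-→d15:-→d16:-→d17:-→d18:-→d19:-→d20:-→d21:-→d22:-→d23:H4→d24:-→d25:-→d26:-→d27:-→d28:H1 -> H1
  + 136.102.176.0/20 (H6) depth=20
  + 64.0.0.0/8 (H4) depth=8
  + 136.102.182.0/24 (H1) depth=24
  lookup 64.214.198.55: bits 01000000110101101100011 walk d0:-→d1:H5→d2:-→d3:-→d4:-→d5:-→d6:-→d7:-→d8:H4→d9:-→d10:-→d11:-→d12:-→d13:-→d14:-→d15:-→d16:-→d17:-→d18:-→d19:-→d20:-→d21:-→d22:-→d23:H4 -> H4
  + 0.0.0.0/0 (H5) depth=0
  + 64.0.0.0/8 (H2) depth=8
  lookup 136.102.176.5: bits 100010000110011010110 walk d0:H5→d1:-→d2:-→d3:-→d4:-→d5:-→d6:-→d7:-→d8:-→d9:-→d10:-→d11:-→d12:-→d13:-→d14:-→d15:-→d16:-→d17:-→d18:-→d19:-→d20:H6→d21:- -> H6
  + 64.214.199.128/32 (H6) depth=32
  + 136.102.182.0/24 (H3) depth=24
  lookup 64.13.176.160: bits 01000000 walk d0:H5→d1:H5→d2:-→d3:-→d4:-→d5:-→d6:-→d7:-→d8:H2 -> H2
  + 136.96.0.0/12 (H0) depth=12
  + 136.102.182.192/26 (H1) depth=26
  + 64.214.198.0/23 (H5) depth=23
  lookup 136.102.182.139: bits 1000100001100110101101101 walk d0:H5→d1:-→d2:-→d3:-→d4:-→d5:-→d6:-→d7:-→d8:-→d9:-→d10:-→d11:-→d12:H0→d13:-→d14:-→d15:-→d16:-→d17:-→d18:-→d19:-→d20:H6→d21:-→d22:-→d23:-→d24:H3→d25:- -> H3
  lookup 253.184.83.182: bits 1 walk d0:H5→d1:- -> H5
  lookup 0.3.98.218: bits 0 walk d0:H5→d1:H5 -> H5
  + 64.0.0.0/8 (H3) depth=8
  + 136.0.0.0/8 (H1) depth=8
  - 64.214.199.128/32 clear@32
  + 64.0.0.0/8 (H1) depth=8
  + 64.214.192.0/20 (H3) depth=20
  + 64.208.0.0/12 (H3) depth=12
  + 64.128.0.0/9 (H0) depth=9
  + 64.214.192.0/20 (H6) depth=20
  + 64.208.0.0/13 (H3) depth=13
  - 64.0.0.0/8 clear@8
  + 0.0.0.0/0 (H5) depth=0
  lookup 221.145.148.233: bits 1 walk d0:H5→d1:- -> H5

== LOOKUPS ==
["no-route","H1","H1","H4","H6","H2","H3","H5","H5","H5"]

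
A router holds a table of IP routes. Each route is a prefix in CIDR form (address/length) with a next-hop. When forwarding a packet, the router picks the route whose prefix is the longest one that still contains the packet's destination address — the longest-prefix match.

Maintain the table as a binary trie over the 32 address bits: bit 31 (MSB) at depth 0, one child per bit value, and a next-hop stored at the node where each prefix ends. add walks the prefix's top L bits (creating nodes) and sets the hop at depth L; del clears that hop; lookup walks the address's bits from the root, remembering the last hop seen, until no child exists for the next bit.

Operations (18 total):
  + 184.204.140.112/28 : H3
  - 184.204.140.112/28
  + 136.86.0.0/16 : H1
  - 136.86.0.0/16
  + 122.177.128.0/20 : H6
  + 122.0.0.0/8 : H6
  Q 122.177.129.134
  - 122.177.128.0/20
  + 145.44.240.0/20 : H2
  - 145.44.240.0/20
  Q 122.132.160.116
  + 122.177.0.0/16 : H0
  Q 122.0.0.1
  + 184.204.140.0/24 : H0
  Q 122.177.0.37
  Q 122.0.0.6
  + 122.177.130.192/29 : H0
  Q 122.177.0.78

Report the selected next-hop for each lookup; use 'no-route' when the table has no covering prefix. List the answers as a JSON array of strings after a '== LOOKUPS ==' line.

Apply in order:
  add 184.204.140.112/28 -> H3 at depth 28
  - 184.204.140.112/28 clear@28
  add 136.86.0.0/16 -> H1 at depth 16
  - 136.86.0.0/16 clear@16
  add 122.177.128.0/20 -> H6 at depth 20
  add 122.0.0.0/8 -> H6 at depth 8
  ? 122.177.129.134  path d0:-→d1:-→d2:-→d3:-→d4:-→d5:-→d6:-→d7:-→d8:H6→d9:-→d10:-→d11:-→d12:-→d13:-→d14:-→d15:-→d16:-→d17:-→d18:-→d19:-→d20:H6  best=H6
  - 122.177.128.0/20 clear@20
  add 145.44.240.0/20 -> H2 at depth 20
  - 145.44.240.0/20 clear@20
  ? 122.132.160.116  path d0:-→d1:-→d2:-→d3:-→d4:-→d5:-→d6:-→d7:-→d8:H6→d9:-→d10:-  best=H6
  add 122.177.0.0/16 -> H0 at depth 16
  ? 122.0.0.1  path d0:-→d1:-→d2:-→d3:-→d4:-→d5:-→d6:-→d7:-→d8:H6  best=H6
  add 184.204.140.0/24 -> H0 at depth 24
  ? 122.177.0.37  path d0:-→d1:-→d2:-→d3:-→d4:-→d5:-→d6:-→d7:-→d8:H6→d9:-→d10:-→d11:-→d12:-→d13:-→d14:-→d15:-→d16:H0  best=H0
  ? 122.0.0.6  path d0:-→d1:-→d2:-→d3:-→d4:-→d5:-→d6:-→d7:-→d8:H6  best=H6
  add 122.177.130.192/29 -> H0 at depth 29
  ? 122.177.0.78  path d0:-→d1:-→d2:-→d3:-→d4:-→d5:-→d6:-→d7:-→d8:H6→d9:-→d10:-→d11:-→d12:-→d13:-→d14:-→d15:-→d16:H0  best=H0

== LOOKUPS ==
["H6","H6","H6","H0","H6","H0"]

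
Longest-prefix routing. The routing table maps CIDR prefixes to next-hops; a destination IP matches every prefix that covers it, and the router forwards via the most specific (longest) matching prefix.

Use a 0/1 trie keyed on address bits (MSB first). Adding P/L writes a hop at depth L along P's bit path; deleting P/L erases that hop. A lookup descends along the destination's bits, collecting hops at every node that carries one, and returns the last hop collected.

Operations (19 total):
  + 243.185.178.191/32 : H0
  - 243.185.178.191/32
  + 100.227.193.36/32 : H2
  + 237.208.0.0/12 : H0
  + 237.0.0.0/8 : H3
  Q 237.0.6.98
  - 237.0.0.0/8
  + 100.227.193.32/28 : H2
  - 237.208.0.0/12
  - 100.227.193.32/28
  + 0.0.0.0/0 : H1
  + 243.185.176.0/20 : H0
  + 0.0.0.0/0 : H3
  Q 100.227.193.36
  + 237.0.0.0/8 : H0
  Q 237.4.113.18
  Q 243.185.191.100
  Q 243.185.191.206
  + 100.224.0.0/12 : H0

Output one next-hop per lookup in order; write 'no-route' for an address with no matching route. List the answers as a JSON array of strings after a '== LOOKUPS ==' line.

Process each operation:
  + 243.185.178.191/32 (H0) depth=32
  del 243.185.178.191/32 (clear depth 32)
  + 100.227.193.36/32 (H2) depth=32
  + 237.208.0.0/12 (H0) depth=12
  + 237.0.0.0/8 (H3) depth=8
  lookup 237.0.6.98: bits 11101101 walk d0:-→d1:-→d2:-→d3:-→d4:-→d5:-→d6:-→d7:-→d8:H3 -> H3
  del 237.0.0.0/8 (clear depth 8)
  + 100.227.193.32/28 (H2) depth=28
  del 237.208.0.0/12 (clear depth 12)
  del 100.227.193.32/28 (clear depth 28)
  + 0.0.0.0/0 (H1) depth=0
  + 243.185.176.0/20 (H0) depth=20
  + 0.0.0.0/0 (H3) depth=0
  lookup 100.227.193.36: bits 01100100111000111100000100100100 walk d0:H3→d1:-→d2:-→d3:-→d4:-→d5:-→d6:-→d7:-→d8:-→d9:-→d10:-→d11:-→d12:-→d13:-→d14:-→d15:-→d16:-→d17:-→d18:-→d19:-→d20:-→d21:-→d22:-→d23:-→d24:-→d25:-→d26:-→d27:-→d28:-→d29:-→d30:-→d31:-→d32:H2 -> H2
  + 237.0.0.0/8 (H0) depth=8
  lookup 237.4.113.18: bits 11101101 walk d0:H3→d1:-→d2:-→d3:-→d4:-→d5:-→d6:-→d7:-→d8:H0 -> H0
  lookup 243.185.191.100: bits 11110011101110011011 walk d0:H3→d1:-→d2:-→d3:-→d4:-→d5:-→d6:-→d7:-→d8:-→d9:-→d10:-→d11:-→d12:-→d13:-→d14:-→d15:-→d16:-→d17:-→d18:-→d19:-→d20:H0 -> H0
  lookup 243.185.191.206: bits 11110011101110011011 walk d0:H3→d1:-→d2:-→d3:-→d4:-→d5:-→d6:-→d7:-→d8:-→d9:-→d10:-→d11:-→d12:-→d13:-→d14:-→d15:-→d16:-→d17:-→d18:-→d19:-→d20:H0 -> H0
  + 100.224.0.0/12 (H0) depth=12

== LOOKUPS ==
["H3","H2","H0","H0","H0"]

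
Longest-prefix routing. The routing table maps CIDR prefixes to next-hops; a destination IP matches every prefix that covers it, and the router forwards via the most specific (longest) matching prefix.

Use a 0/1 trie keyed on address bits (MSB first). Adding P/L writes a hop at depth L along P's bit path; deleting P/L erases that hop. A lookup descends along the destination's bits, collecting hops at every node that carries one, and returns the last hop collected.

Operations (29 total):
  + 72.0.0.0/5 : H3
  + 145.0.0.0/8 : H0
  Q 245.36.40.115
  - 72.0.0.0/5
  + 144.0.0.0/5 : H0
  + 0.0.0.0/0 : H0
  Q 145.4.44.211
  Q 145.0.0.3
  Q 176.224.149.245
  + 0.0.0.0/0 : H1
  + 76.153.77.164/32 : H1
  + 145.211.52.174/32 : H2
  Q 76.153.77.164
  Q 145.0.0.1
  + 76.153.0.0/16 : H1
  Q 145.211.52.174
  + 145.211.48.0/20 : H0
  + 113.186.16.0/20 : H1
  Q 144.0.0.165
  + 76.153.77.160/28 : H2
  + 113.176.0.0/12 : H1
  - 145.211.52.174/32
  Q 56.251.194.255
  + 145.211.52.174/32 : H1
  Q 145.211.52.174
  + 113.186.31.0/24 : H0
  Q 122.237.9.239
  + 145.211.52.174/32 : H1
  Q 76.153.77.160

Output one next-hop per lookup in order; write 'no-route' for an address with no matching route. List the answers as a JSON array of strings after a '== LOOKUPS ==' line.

Process each operation:
  + 72.0.0.0/5 (H3) depth=5
  + 145.0.0.0/8 (H0) depth=8
  lookup 245.36.40.115: bits 1 walk d0:-→d1:- -> no-route
  - 72.0.0.0/5 clear@5
  + 144.0.0.0/5 (H0) depth=5
  + 0.0.0.0/0 (H0) depth=0
  lookup 145.4.44.211: bits 10010001 walk d0:H0→d1:-→d2:-→d3:-→d4:-→d5:H0→d6:-→d7:-→d8:H0 -> H0
  lookup 145.0.0.3: bits 10010001 walk d0:H0→d1:-→d2:-→d3:-→d4:-→d5:H0→d6:-→d7:-→d8:H0 -> H0
  lookup 176.224.149.245: bits 10 walk d0:H0→d1:-→d2:- -> H0
  + 0.0.0.0/0 (H1) depth=0
  + 76.153.77.164/32 (H1) depth=32
  + 145.211.52.174/32 (H2) depth=32
  lookup 76.153.77.164: bits 01001100100110010100110110100100 walk d0:H1→d1:-→d2:-→d3:-→d4:-→d5:-→d6:-→d7:-→d8:-→d9:-→d10:-→d11:-→d12:-→d13:-→d14:-→d15:-→d16:-→d17:-→d18:-→d19:-→d20:-→d21:-→d22:-→d23:-→d24:-→d25:-→d26:-→d27:-→d28:-→d29:-→d30:-→d31:-→d32:H1 -> H1
  lookup 145.0.0.1: bits 10010001 walk d0:H1→d1:-→d2:-→d3:-→d4:-→d5:H0→d6:-→d7:-→d8:H0 -> H0
  + 76.153.0.0/16 (H1) depth=16
  lookup 145.211.52.174: bits 10010001110100110011010010101110 walk d0:H1→d1:-→d2:-→d3:-→d4:-→d5:H0→d6:-→d7:-→d8:H0→d9:-→d10:-→d11:-→d12:-→d13:-→d14:-→d15:-→d16:-→d17:-→d18:-→d19:-→d20:-→d21:-→d22:-→d23:-→d24:-→d25:-→d26:-→d27:-→d28:-→d29:-→d30:-→d31:-→d32:H2 -> H2
  + 145.211.48.0/20 (H0) depth=20
  + 113.186.16.0/20 (H1) depth=20
  lookup 144.0.0.165: bits 1001000 walk d0:H1→d1:-→d2:-→d3:-→d4:-→d5:H0→d6:-→d7:- -> H0
  + 76.153.77.160/28 (H2) depth=28
  + 113.176.0.0/12 (H1) depth=12
  - 145.211.52.174/32 clear@32
  lookup 56.251.194.255: bits 0 walk d0:H1→d1:- -> H1
  + 145.211.52.174/32 (H1) depth=32
  lookup 145.211.52.174: bits 10010001110100110011010010101110 walk d0:H1→d1:-→d2:-→d3:-→d4:-→d5:H0→d6:-→d7:-→d8:H0→d9:-→d10:-→d11:-→d12:-→d13:-→d14:-→d15:-→d16:-→d17:-→d18:-→d19:-→d20:H0→d21:-→d22:-→d23:-→d24:-→d25:-→d26:-→d27:-→d28:-→d29:-→d30:-→d31:-→d32:H1 -> H1
  + 113.186.31.0/24 (H0) depth=24
  lookup 122.237.9.239: bits 0111 walk d0:H1→d1:-→d2:-→d3:-→d4:- -> H1
  + 145.211.52.174/32 (H1) depth=32
  lookup 76.153.77.160: bits 01001100100110010100110110100 walk d0:H1→d1:-→d2:-→d3:-→d4:-→d5:-→d6:-→d7:-→d8:-→d9:-→d10:-→d11:-→d12:-→d13:-→d14:-→d15:-→d16:H1→d17:-→d18:-→d19:-→d20:-→d21:-→d22:-→d23:-→d24:-→d25:-→d26:-→d27:-→d28:H2→d29:- -> H2

== LOOKUPS ==
["no-route","H0","H0","H0","H1","H0","H2","H0","H1","H1","H1","H2"]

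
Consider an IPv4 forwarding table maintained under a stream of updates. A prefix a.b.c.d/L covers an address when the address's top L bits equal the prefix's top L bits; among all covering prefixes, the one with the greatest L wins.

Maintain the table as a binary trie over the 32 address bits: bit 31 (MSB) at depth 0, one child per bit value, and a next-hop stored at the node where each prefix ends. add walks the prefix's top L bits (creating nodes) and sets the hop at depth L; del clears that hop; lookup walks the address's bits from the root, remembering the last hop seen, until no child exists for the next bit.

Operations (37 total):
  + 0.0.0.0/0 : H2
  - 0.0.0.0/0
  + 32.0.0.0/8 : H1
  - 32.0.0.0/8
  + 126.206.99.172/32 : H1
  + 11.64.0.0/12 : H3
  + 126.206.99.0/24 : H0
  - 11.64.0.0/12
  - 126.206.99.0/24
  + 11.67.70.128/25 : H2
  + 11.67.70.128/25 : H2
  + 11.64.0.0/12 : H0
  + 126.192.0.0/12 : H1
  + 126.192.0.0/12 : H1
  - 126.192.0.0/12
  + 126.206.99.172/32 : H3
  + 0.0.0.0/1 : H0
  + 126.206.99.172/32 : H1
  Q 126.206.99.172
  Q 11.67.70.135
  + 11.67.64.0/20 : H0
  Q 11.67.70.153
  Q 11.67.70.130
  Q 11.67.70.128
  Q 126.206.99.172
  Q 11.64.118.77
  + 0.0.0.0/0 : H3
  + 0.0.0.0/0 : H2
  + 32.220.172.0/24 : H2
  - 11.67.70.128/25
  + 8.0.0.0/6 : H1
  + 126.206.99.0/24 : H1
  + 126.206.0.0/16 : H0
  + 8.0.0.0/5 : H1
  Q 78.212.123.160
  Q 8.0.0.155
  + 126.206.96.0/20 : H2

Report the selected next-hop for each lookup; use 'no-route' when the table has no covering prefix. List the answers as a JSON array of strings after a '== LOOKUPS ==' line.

Trace:
  add 0.0.0.0/0 -> H2 at depth 0
  del 0.0.0.0/0 (clear depth 0)
  add 32.0.0.0/8 -> H1 at depth 8
  del 32.0.0.0/8 (clear depth 8)
  add 126.206.99.172/32 -> H1 at depth 32
  add 11.64.0.0/12 -> H3 at depth 12
  add 126.206.99.0/24 -> H0 at depth 24
  del 11.64.0.0/12 (clear depth 12)
  del 126.206.99.0/24 (clear depth 24)
  add 11.67.70.128/25 -> H2 at depth 25
  add 11.67.70.128/25 -> H2 at depth 25
  add 11.64.0.0/12 -> H0 at depth 12
  add 126.192.0.0/12 -> H1 at depth 12
  add 126.192.0.0/12 -> H1 at depth 12
  del 126.192.0.0/12 (clear depth 12)
  add 126.206.99.172/32 -> H3 at depth 32
  add 0.0.0.0/1 -> H0 at depth 1
  add 126.206.99.172/32 -> H1 at depth 32
  Q 126.206.99.172: descend 01111110110011100110001110101100 ; hops seen [H0,H1] ; pick H1
  Q 11.67.70.135: descend 0000101101000011010001101 ; hops seen [H0,H0,H2] ; pick H2
  add 11.67.64.0/20 -> H0 at depth 20
  Q 11.67.70.153: descend 0000101101000011010001101 ; hops seen [H0,H0,H0,H2] ; pick H2
  Q 11.67.70.130: descend 0000101101000011010001101 ; hops seen [H0,H0,H0,H2] ; pick H2
  Q 11.67.70.128: descend 0000101101000011010001101 ; hops seen [H0,H0,H0,H2] ; pick H2
  Q 126.206.99.172: descend 01111110110011100110001110101100 ; hops seen [H0,H1] ; pick H1
  Q 11.64.118.77: descend 00001011010000 ; hops seen [H0,H0] ; pick H0
  add 0.0.0.0/0 -> H3 at depth 0
  add 0.0.0.0/0 -> H2 at depth 0
  add 32.220.172.0/24 -> H2 at depth 24
  del 11.67.70.128/25 (clear depth 25)
  add 8.0.0.0/6 -> H1 at depth 6
  add 126.206.99.0/24 -> H1 at depth 24
  add 126.206.0.0/16 -> H0 at depth 16
  add 8.0.0.0/5 -> H1 at depth 5
  Q 78.212.123.160: descend 01 ; hops seen [H2,H0] ; pick H0
  Q 8.0.0.155: descend 000010 ; hops seen [H2,H0,H1,H1] ; pick H1
  add 126.206.96.0/20 -> H2 at depth 20

== LOOKUPS ==
["H1","H2","H2","H2","H2","H1","H0","H0","H1"]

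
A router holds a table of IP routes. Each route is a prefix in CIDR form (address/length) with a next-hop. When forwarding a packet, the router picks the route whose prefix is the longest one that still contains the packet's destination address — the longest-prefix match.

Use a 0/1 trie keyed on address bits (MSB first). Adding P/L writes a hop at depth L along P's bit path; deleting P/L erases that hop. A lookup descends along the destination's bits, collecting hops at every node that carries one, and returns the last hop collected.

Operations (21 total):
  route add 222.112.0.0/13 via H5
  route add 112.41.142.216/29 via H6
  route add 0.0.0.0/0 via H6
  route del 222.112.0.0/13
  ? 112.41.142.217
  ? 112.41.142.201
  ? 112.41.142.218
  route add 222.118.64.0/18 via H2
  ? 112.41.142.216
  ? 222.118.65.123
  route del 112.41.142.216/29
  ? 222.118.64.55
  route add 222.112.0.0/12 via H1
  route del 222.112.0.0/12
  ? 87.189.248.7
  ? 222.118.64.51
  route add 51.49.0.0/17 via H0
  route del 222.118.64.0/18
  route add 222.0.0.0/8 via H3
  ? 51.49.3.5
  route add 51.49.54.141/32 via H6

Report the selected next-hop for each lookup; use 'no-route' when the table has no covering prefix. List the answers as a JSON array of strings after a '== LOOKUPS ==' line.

Apply in order:
  add 222.112.0.0/13 -> H5 at depth 13
  add 112.41.142.216/29 -> H6 at depth 29
  add 0.0.0.0/0 -> H6 at depth 0
  del 222.112.0.0/13 (clear depth 13)
  lookup 112.41.142.217: bits 01110000001010011000111011011 walk d0:H6→d1:-→d2:-→d3:-→d4:-→d5:-→d6:-→d7:-→d8:-→d9:-→d10:-→d11:-→d12:-→d13:-→d14:-→d15:-→d16:-→d17:-→d18:-→d19:-→d20:-→d21:-→d22:-→d23:-→d24:-→d25:-→d26:-→d27:-→d28:-→d29:H6 -> H6
  lookup 112.41.142.201: bits 011100000010100110001110110 walk d0:H6→d1:-→d2:-→d3:-→d4:-→d5:-→d6:-→d7:-→d8:-→d9:-→d10:-→d11:-→d12:-→d13:-→d14:-→d15:-→d16:-→d17:-→d18:-→d19:-→d20:-→d21:-→d22:-→d23:-→d24:-→d25:-→d26:-→d27:- -> H6
  lookup 112.41.142.218: bits 01110000001010011000111011011 walk d0:H6→d1:-→d2:-→d3:-→d4:-→d5:-→d6:-→d7:-→d8:-→d9:-→d10:-→d11:-→d12:-→d13:-→d14:-→d15:-→d16:-→d17:-→d18:-→d19:-→d20:-→d21:-→d22:-→d23:-→d24:-→d25:-→d26:-→d27:-→d28:-→d29:H6 -> H6
  add 222.118.64.0/18 -> H2 at depth 18
  lookup 112.41.142.216: bits 01110000001010011000111011011 walk d0:H6→d1:-→d2:-→d3:-→d4:-→d5:-→d6:-→d7:-→d8:-→d9:-→d10:-→d11:-→d12:-→d13:-→d14:-→d15:-→d16:-→d17:-→d18:-→d19:-→d20:-→d21:-→d22:-→d23:-→d24:-→d25:-→d26:-→d27:-→d28:-→d29:H6 -> H6
  lookup 222.118.65.123: bits 110111100111011001 walk d0:H6→d1:-→d2:-→d3:-→d4:-→d5:-→d6:-→d7:-→d8:-→d9:-→d10:-→d11:-→d12:-→d13:-→d14:-→d15:-→d16:-→d17:-→d18:H2 -> H2
  del 112.41.142.216/29 (clear depth 29)
  lookup 222.118.64.55: bits 110111100111011001 walk d0:H6→d1:-→d2:-→d3:-→d4:-→d5:-→d6:-→d7:-→d8:-→d9:-→d10:-→d11:-→d12:-→d13:-→d14:-→d15:-→d16:-→d17:-→d18:H2 -> H2
  add 222.112.0.0/12 -> H1 at depth 12
  del 222.112.0.0/12 (clear depth 12)
  lookup 87.189.248.7: bits 01 walk d0:H6→d1:-→d2:- -> H6
  lookup 222.118.64.51: bits 110111100111011001 walk d0:H6→d1:-→d2:-→d3:-→d4:-→d5:-→d6:-→d7:-→d8:-→d9:-→d10:-→d11:-→d12:-→d13:-→d14:-→d15:-→d16:-→d17:-→d18:H2 -> H2
  add 51.49.0.0/17 -> H0 at depth 17
  del 222.118.64.0/18 (clear depth 18)
  add 222.0.0.0/8 -> H3 at depth 8
  lookup 51.49.3.5: bits 00110011001100010 walk d0:H6→d1:-→d2:-→d3:-→d4:-→d5:-→d6:-→d7:-→d8:-→d9:-→d10:-→d11:-→d12:-→d13:-→d14:-→d15:-→d16:-→d17:H0 -> H0
  add 51.49.54.141/32 -> H6 at depth 32

== LOOKUPS ==
["H6","H6","H6","H6","H2","H2","H6","H2","H0"]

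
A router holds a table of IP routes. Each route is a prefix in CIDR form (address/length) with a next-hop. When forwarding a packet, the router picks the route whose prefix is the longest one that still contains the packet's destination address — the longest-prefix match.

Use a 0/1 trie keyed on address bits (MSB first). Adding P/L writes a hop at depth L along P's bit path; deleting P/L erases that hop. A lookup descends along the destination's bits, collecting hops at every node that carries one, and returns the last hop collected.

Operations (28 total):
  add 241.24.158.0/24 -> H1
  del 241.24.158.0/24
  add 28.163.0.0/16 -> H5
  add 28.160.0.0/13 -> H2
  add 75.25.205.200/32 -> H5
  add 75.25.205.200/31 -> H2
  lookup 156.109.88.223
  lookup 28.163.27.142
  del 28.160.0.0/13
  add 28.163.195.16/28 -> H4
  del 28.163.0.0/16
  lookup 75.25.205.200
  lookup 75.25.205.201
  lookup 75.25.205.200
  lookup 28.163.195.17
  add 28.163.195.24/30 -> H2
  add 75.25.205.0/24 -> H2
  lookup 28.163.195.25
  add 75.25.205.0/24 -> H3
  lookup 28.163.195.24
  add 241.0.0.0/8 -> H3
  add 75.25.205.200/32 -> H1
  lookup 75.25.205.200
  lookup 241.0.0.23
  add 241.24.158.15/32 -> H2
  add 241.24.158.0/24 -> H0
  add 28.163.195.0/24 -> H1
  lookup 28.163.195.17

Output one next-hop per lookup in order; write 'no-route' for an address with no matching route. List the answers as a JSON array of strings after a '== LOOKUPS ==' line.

Trace:
  add 241.24.158.0/24 -> H1 at depth 24
  del 241.24.158.0/24 (clear depth 24)
  add 28.163.0.0/16 -> H5 at depth 16
  add 28.160.0.0/13 -> H2 at depth 13
  add 75.25.205.200/32 -> H5 at depth 32
  add 75.25.205.200/31 -> H2 at depth 31
  ? 156.109.88.223  path d0:-→d1:-  best=no-route
  ? 28.163.27.142  path d0:-→d1:-→d2:-→d3:-→d4:-→d5:-→d6:-→d7:-→d8:-→d9:-→d10:-→d11:-→d12:-→d13:H2→d14:-→d15:-→d16:H5  best=H5
  del 28.160.0.0/13 (clear depth 13)
  add 28.163.195.16/28 -> H4 at depth 28
  del 28.163.0.0/16 (clear depth 16)
  ? 75.25.205.200  path d0:-→d1:-→d2:-→d3:-→d4:-→d5:-→d6:-→d7:-→d8:-→d9:-→d10:-→d11:-→d12:-→d13:-→d14:-→d15:-→d16:-→d17:-→d18:-→d19:-→d20:-→d21:-→d22:-→d23:-→d24:-→d25:-→d26:-→d27:-→d28:-→d29:-→d30:-→d31:H2→d32:H5  best=H5
  ? 75.25.205.201  path d0:-→d1:-→d2:-→d3:-→d4:-→d5:-→d6:-→d7:-→d8:-→d9:-→d10:-→d11:-→d12:-→d13:-→d14:-→d15:-→d16:-→d17:-→d18:-→d19:-→d20:-→d21:-→d22:-→d23:-→d24:-→d25:-→d26:-→d27:-→d28:-→d29:-→d30:-→d31:H2  best=H2
  ? 75.25.205.200  path d0:-→d1:-→d2:-→d3:-→d4:-→d5:-→d6:-→d7:-→d8:-→d9:-→d10:-→d11:-→d12:-→d13:-→d14:-→d15:-→d16:-→d17:-→d18:-→d19:-→d20:-→d21:-→d22:-→d23:-→d24:-→d25:-→d26:-→d27:-→d28:-→d29:-→d30:-→d31:H2→d32:H5  best=H5
  ? 28.163.195.17  path d0:-→d1:-→d2:-→d3:-→d4:-→d5:-→d6:-→d7:-→d8:-→d9:-→d10:-→d11:-→d12:-→d13:-→d14:-→d15:-→d16:-→d17:-→d18:-→d19:-→d20:-→d21:-→d22:-→d23:-→d24:-→d25:-→d26:-→d27:-→d28:H4  best=H4
  add 28.163.195.24/30 -> H2 at depth 30
  add 75.25.205.0/24 -> H2 at depth 24
  ? 28.163.195.25  path d0:-→d1:-→d2:-→d3:-→d4:-→d5:-→d6:-→d7:-→d8:-→d9:-→d10:-→d11:-→d12:-→d13:-→d14:-→d15:-→d16:-→d17:-→d18:-→d19:-→d20:-→d21:-→d22:-→d23:-→d24:-→d25:-→d26:-→d27:-→d28:H4→d29:-→d30:H2  best=H2
  add 75.25.205.0/24 -> H3 at depth 24
  ? 28.163.195.24  path d0:-→d1:-→d2:-→d3:-→d4:-→d5:-→d6:-→d7:-→d8:-→d9:-→d10:-→d11:-→d12:-→d13:-→d14:-→d15:-→d16:-→d17:-→d18:-→d19:-→d20:-→d21:-→d22:-→d23:-→d24:-→d25:-→d26:-→d27:-→d28:H4→d29:-→d30:H2  best=H2
  add 241.0.0.0/8 -> H3 at depth 8
  add 75.25.205.200/32 -> H1 at depth 32
  ? 75.25.205.200  path d0:-→d1:-→d2:-→d3:-→d4:-→d5:-→d6:-→d7:-→d8:-→d9:-→d10:-→d11:-→d12:-→d13:-→d14:-→d15:-→d16:-→d17:-→d18:-→d19:-→d20:-→d21:-→d22:-→d23:-→d24:H3→d25:-→d26:-→d27:-→d28:-→d29:-→d30:-→d31:H2→d32:H1  best=H1
  ? 241.0.0.23  path d0:-→d1:-→d2:-→d3:-→d4:-→d5:-→d6:-→d7:-→d8:H3→d9:-→d10:-→d11:-  best=H3
  add 241.24.158.15/32 -> H2 at depth 32
  add 241.24.158.0/24 -> H0 at depth 24
  add 28.163.195.0/24 -> H1 at depth 24
  ? 28.163.195.17  path d0:-→d1:-→d2:-→d3:-→d4:-→d5:-→d6:-→d7:-→d8:-→d9:-→d10:-→d11:-→d12:-→d13:-→d14:-→d15:-→d16:-→d17:-→d18:-→d19:-→d20:-→d21:-→d22:-→d23:-→d24:H1→d25:-→d26:-→d27:-→d28:H4  best=H4

== LOOKUPS ==
["no-route","H5","H5","H2","H5","H4","H2","H2","H1","H3","H4"]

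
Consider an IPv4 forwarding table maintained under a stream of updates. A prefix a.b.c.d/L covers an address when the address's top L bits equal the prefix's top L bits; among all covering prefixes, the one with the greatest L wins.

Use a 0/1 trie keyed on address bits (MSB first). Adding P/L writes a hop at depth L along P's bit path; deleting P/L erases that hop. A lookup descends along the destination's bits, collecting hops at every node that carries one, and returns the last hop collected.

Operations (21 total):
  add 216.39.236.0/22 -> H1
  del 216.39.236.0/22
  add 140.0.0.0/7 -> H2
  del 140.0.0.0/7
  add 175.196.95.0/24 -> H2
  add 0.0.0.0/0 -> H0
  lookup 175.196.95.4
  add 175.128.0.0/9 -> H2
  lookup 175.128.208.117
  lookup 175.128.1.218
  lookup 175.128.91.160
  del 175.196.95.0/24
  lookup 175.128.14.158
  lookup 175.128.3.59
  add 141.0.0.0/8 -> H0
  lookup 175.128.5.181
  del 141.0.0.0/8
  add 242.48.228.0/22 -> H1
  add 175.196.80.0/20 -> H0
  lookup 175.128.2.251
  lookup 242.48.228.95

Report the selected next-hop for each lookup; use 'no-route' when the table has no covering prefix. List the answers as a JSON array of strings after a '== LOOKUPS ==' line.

Trace:
  + 216.39.236.0/22 (H1) depth=22
  del 216.39.236.0/22 (clear depth 22)
  + 140.0.0.0/7 (H2) depth=7
  del 140.0.0.0/7 (clear depth 7)
  + 175.196.95.0/24 (H2) depth=24
  + 0.0.0.0/0 (H0) depth=0
  ? 175.196.95.4  path d0:H0→d1:-→d2:-→d3:-→d4:-→d5:-→d6:-→d7:-→d8:-→d9:-→d10:-→d11:-→d12:-→d13:-→d14:-→d15:-→d16:-→d17:-→d18:-→d19:-→d20:-→d21:-→d22:-→d23:-→d24:H2  best=H2
  + 175.128.0.0/9 (H2) depth=9
  ? 175.128.208.117  path d0:H0→d1:-→d2:-→d3:-→d4:-→d5:-→d6:-→d7:-→d8:-→d9:H2  best=H2
  ? 175.128.1.218  path d0:H0→d1:-→d2:-→d3:-→d4:-→d5:-→d6:-→d7:-→d8:-→d9:H2  best=H2
  ? 175.128.91.160  path d0:H0→d1:-→d2:-→d3:-→d4:-→d5:-→d6:-→d7:-→d8:-→d9:H2  best=H2
  del 175.196.95.0/24 (clear depth 24)
  ? 175.128.14.158  path d0:H0→d1:-→d2:-→d3:-→d4:-→d5:-→d6:-→d7:-→d8:-→d9:H2  best=H2
  ? 175.128.3.59  path d0:H0→d1:-→d2:-→d3:-→d4:-→d5:-→d6:-→d7:-→d8:-→d9:H2  best=H2
  + 141.0.0.0/8 (H0) depth=8
  ? 175.128.5.181  path d0:H0→d1:-→d2:-→d3:-→d4:-→d5:-→d6:-→d7:-→d8:-→d9:H2  best=H2
  del 141.0.0.0/8 (clear depth 8)
  + 242.48.228.0/22 (H1) depth=22
  + 175.196.80.0/20 (H0) depth=20
  ? 175.128.2.251  path d0:H0→d1:-→d2:-→d3:-→d4:-→d5:-→d6:-→d7:-→d8:-→d9:H2  best=H2
  ? 242.48.228.95  path d0:H0→d1:-→d2:-→d3:-→d4:-→d5:-→d6:-→d7:-→d8:-→d9:-→d10:-→d11:-→d12:-→d13:-→d14:-→d15:-→d16:-→d17:-→d18:-→d19:-→d20:-→d21:-→d22:H1  best=H1

== LOOKUPS ==
["H2","H2","H2","H2","H2","H2","H2","H2","H1"]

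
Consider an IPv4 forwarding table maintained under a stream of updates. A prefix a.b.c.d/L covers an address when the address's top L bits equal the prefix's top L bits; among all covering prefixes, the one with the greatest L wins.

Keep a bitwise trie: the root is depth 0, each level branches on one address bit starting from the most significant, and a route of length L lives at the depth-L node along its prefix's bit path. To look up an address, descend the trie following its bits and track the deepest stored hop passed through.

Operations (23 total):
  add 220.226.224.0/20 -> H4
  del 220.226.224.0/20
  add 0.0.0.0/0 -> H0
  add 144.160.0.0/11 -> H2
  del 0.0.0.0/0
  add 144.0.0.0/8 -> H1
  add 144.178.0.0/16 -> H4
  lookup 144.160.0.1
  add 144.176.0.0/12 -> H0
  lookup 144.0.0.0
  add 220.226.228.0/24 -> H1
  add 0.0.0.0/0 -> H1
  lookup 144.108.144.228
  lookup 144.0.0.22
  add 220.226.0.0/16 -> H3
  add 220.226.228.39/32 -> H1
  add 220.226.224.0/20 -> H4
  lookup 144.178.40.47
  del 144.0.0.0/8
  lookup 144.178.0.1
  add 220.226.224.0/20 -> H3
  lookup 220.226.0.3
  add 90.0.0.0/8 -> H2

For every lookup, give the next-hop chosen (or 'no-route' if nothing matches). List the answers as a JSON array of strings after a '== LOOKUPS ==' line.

Trace:
  add 220.226.224.0/20 -> H4 at depth 20
  - 220.226.224.0/20 clear@20
  add 0.0.0.0/0 -> H0 at depth 0
  add 144.160.0.0/11 -> H2 at depth 11
  - 0.0.0.0/0 clear@0
  add 144.0.0.0/8 -> H1 at depth 8
  add 144.178.0.0/16 -> H4 at depth 16
  lookup 144.160.0.1: bits 10010000101 walk d0:-→d1:-→d2:-→d3:-→d4:-→d5:-→d6:-→d7:-→d8:H1→d9:-→d10:-→d11:H2 -> H2
  add 144.176.0.0/12 -> H0 at depth 12
  lookup 144.0.0.0: bits 10010000 walk d0:-→d1:-→d2:-→d3:-→d4:-→d5:-→d6:-→d7:-→d8:H1 -> H1
  add 220.226.228.0/24 -> H1 at depth 24
  add 0.0.0.0/0 -> H1 at depth 0
  lookup 144.108.144.228: bits 10010000 walk d0:H1→d1:-→d2:-→d3:-→d4:-→d5:-→d6:-→d7:-→d8:H1 -> H1
  lookup 144.0.0.22: bits 10010000 walk d0:H1→d1:-→d2:-→d3:-→d4:-→d5:-→d6:-→d7:-→d8:H1 -> H1
  add 220.226.0.0/16 -> H3 at depth 16
  add 220.226.228.39/32 -> H1 at depth 32
  add 220.226.224.0/20 -> H4 at depth 20
  lookup 144.178.40.47: bits 1001000010110010 walk d0:H1→d1:-→d2:-→d3:-→d4:-→d5:-→d6:-→d7:-→d8:H1→d9:-→d10:-→d11:H2→d12:H0→d13:-→d14:-→d15:-→d16:H4 -> H4
  - 144.0.0.0/8 clear@8
  lookup 144.178.0.1: bits 1001000010110010 walk d0:H1→d1:-→d2:-→d3:-→d4:-→d5:-→d6:-→d7:-→d8:-→d9:-→d10:-→d11:H2→d12:H0→d13:-→d14:-→d15:-→d16:H4 -> H4
  add 220.226.224.0/20 -> H3 at depth 20
  lookup 220.226.0.3: bits 1101110011100010 walk d0:H1→d1:-→d2:-→d3:-→d4:-→d5:-→d6:-→d7:-→d8:-→d9:-→d10:-→d11:-→d12:-→d13:-→d14:-→d15:-→d16:H3 -> H3
  add 90.0.0.0/8 -> H2 at depth 8

== LOOKUPS ==
["H2","H1","H1","H1","H4","H4","H3"]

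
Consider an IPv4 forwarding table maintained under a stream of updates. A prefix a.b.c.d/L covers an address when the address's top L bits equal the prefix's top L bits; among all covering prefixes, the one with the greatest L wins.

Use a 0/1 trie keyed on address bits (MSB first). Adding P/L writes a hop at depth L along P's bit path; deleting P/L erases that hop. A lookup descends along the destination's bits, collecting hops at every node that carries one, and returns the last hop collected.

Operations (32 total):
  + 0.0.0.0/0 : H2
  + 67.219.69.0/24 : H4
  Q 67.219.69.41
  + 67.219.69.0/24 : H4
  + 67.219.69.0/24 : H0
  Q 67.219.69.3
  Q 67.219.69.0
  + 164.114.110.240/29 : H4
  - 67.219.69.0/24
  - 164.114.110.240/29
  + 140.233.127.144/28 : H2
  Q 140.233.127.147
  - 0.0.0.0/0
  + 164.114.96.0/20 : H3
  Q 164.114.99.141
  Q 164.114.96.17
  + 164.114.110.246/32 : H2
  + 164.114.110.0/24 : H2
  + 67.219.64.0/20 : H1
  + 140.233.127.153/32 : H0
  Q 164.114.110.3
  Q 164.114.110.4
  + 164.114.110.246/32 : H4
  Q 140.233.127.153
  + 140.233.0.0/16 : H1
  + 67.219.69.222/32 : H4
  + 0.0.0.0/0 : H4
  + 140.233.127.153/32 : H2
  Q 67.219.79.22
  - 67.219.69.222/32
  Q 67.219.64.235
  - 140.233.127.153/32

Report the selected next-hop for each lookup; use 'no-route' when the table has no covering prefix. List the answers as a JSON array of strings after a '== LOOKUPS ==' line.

Process each operation:
  + 0.0.0.0/0 (H2) depth=0
  + 67.219.69.0/24 (H4) depth=24
  lookup 67.219.69.41: bits 010000111101101101000101 walk d0:H2→d1:-→d2:-→d3:-→d4:-→d5:-→d6:-→d7:-→d8:-→d9:-→d10:-→d11:-→d12:-→d13:-→d14:-→d15:-→d16:-→d17:-→d18:-→d19:-→d20:-→d21:-→d22:-→d23:-→d24:H4 -> H4
  + 67.219.69.0/24 (H4) depth=24
  + 67.219.69.0/24 (H0) depth=24
  lookup 67.219.69.3: bits 010000111101101101000101 walk d0:H2→d1:-→d2:-→d3:-→d4:-→d5:-→d6:-→d7:-→d8:-→d9:-→d10:-→d11:-→d12:-→d13:-→d14:-→d15:-→d16:-→d17:-→d18:-→d19:-→d20:-→d21:-→d22:-→d23:-→d24:H0 -> H0
  lookup 67.219.69.0: bits 010000111101101101000101 walk d0:H2→d1:-→d2:-→d3:-→d4:-→d5:-→d6:-→d7:-→d8:-→d9:-→d10:-→d11:-→d12:-→d13:-→d14:-→d15:-→d16:-→d17:-→d18:-→d19:-→d20:-→d21:-→d22:-→d23:-→d24:H0 -> H0
  + 164.114.110.240/29 (H4) depth=29
  - 67.219.69.0/24 clear@24
  - 164.114.110.240/29 clear@29
  + 140.233.127.144/28 (H2) depth=28
  lookup 140.233.127.147: bits 1000110011101001011111111001 walk d0:H2→d1:-→d2:-→d3:-→d4:-→d5:-→d6:-→d7:-→d8:-→d9:-→d10:-→d11:-→d12:-→d13:-→d14:-→d15:-→d16:-→d17:-→d18:-→d19:-→d20:-→d21:-→d22:-→d23:-→d24:-→d25:-→d26:-→d27:-→d28:H2 -> H2
  - 0.0.0.0/0 clear@0
  + 164.114.96.0/20 (H3) depth=20
  lookup 164.114.99.141: bits 10100100011100100110 walk d0:-→d1:-→d2:-→d3:-→d4:-→d5:-→d6:-→d7:-→d8:-→d9:-→d10:-→d11:-→d12:-→d13:-→d14:-→d15:-→d16:-→d17:-→d18:-→d19:-→d20:H3 -> H3
  lookup 164.114.96.17: bits 10100100011100100110 walk d0:-→d1:-→d2:-→d3:-→d4:-→d5:-→d6:-→d7:-→d8:-→d9:-→d10:-→d11:-→d12:-→d13:-→d14:-→d15:-→d16:-→d17:-→d18:-→d19:-→d20:H3 -> H3
  + 164.114.110.246/32 (H2) depth=32
  + 164.114.110.0/24 (H2) depth=24
  + 67.219.64.0/20 (H1) depth=20
  + 140.233.127.153/32 (H0) depth=32
  lookup 164.114.110.3: bits 101001000111001001101110 walk d0:-→d1:-→d2:-→d3:-→d4:-→d5:-→d6:-→d7:-→d8:-→d9:-→d10:-→d11:-→d12:-→d13:-→d14:-→d15:-→d16:-→d17:-→d18:-→d19:-→d20:H3→d21:-→d22:-→d23:-→d24:H2 -> H2
  lookup 164.114.110.4: bits 101001000111001001101110 walk d0:-→d1:-→d2:-→d3:-→d4:-→d5:-→d6:-→d7:-→d8:-→d9:-→d10:-→d11:-→d12:-→d13:-→d14:-→d15:-→d16:-→d17:-→d18:-→d19:-→d20:H3→d21:-→d22:-→d23:-→d24:H2 -> H2
  + 164.114.110.246/32 (H4) depth=32
  lookup 140.233.127.153: bits 10001100111010010111111110011001 walk d0:-→d1:-→d2:-→d3:-→d4:-→d5:-→d6:-→d7:-→d8:-→d9:-→d10:-→d11:-→d12:-→d13:-→d14:-→d15:-→d16:-→d17:-→d18:-→d19:-→d20:-→d21:-→d22:-→d23:-→d24:-→d25:-→d26:-→d27:-→d28:H2→d29:-→d30:-→d31:-→d32:H0 -> H0
  + 140.233.0.0/16 (H1) depth=16
  + 67.219.69.222/32 (H4) depth=32
  + 0.0.0.0/0 (H4) depth=0
  + 140.233.127.153/32 (H2) depth=32
  lookup 67.219.79.22: bits 01000011110110110100 walk d0:H4→d1:-→d2:-→d3:-→d4:-→d5:-→d6:-→d7:-→d8:-→d9:-→d10:-→d11:-→d12:-→d13:-→d14:-→d15:-→d16:-→d17:-→d18:-→d19:-→d20:H1 -> H1
  - 67.219.69.222/32 clear@32
  lookup 67.219.64.235: bits 010000111101101101000 walk d0:H4→d1:-→d2:-→d3:-→d4:-→d5:-→d6:-→d7:-→d8:-→d9:-→d10:-→d11:-→d12:-→d13:-→d14:-→d15:-→d16:-→d17:-→d18:-→d19:-→d20:H1→d21:- -> H1
  - 140.233.127.153/32 clear@32

== LOOKUPS ==
["H4","H0","H0","H2","H3","H3","H2","H2","H0","H1","H1"]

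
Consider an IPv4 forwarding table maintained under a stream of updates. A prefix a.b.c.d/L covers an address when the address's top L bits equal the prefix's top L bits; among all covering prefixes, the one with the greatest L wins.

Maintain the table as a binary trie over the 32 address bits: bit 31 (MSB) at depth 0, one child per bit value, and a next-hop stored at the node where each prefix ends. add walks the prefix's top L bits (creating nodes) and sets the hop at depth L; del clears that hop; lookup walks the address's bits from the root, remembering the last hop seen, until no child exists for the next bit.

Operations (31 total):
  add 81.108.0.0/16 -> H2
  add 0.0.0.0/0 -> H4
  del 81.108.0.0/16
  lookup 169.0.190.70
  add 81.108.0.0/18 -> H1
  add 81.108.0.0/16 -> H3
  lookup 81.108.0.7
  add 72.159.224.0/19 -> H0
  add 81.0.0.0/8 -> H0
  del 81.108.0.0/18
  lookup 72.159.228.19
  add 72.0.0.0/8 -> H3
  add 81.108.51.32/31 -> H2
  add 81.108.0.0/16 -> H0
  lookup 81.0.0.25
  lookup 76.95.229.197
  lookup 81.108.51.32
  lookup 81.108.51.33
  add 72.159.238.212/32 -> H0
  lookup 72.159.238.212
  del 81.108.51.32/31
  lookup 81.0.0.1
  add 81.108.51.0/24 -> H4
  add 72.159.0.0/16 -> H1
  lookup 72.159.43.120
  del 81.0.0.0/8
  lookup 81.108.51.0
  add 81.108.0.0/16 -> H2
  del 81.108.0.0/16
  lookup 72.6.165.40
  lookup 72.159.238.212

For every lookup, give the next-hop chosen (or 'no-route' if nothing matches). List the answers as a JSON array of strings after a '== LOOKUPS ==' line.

Apply in order:
  + 81.108.0.0/16 (H2) depth=16
  + 0.0.0.0/0 (H4) depth=0
  del 81.108.0.0/16 (clear depth 16)
  lookup 169.0.190.70: bits ε walk d0:H4 -> H4
  + 81.108.0.0/18 (H1) depth=18
  + 81.108.0.0/16 (H3) depth=16
  lookup 81.108.0.7: bits 010100010110110000 walk d0:H4→d1:-→d2:-→d3:-→d4:-→d5:-→d6:-→d7:-→d8:-→d9:-→d10:-→d11:-→d12:-→d13:-→d14:-→d15:-→d16:H3→d17:-→d18:H1 -> H1
  + 72.159.224.0/19 (H0) depth=19
  + 81.0.0.0/8 (H0) depth=8
  del 81.108.0.0/18 (clear depth 18)
  lookup 72.159.228.19: bits 0100100010011111111 walk d0:H4→d1:-→d2:-→d3:-→d4:-→d5:-→d6:-→d7:-→d8:-→d9:-→d10:-→d11:-→d12:-→d13:-→d14:-→d15:-→d16:-→d17:-→d18:-→d19:H0 -> H0
  + 72.0.0.0/8 (H3) depth=8
  + 81.108.51.32/31 (H2) depth=31
  + 81.108.0.0/16 (H0) depth=16
  lookup 81.0.0.25: bits 010100010 walk d0:H4→d1:-→d2:-→d3:-→d4:-→d5:-→d6:-→d7:-→d8:H0→d9:- -> H0
  lookup 76.95.229.197: bits 01001 walk d0:H4→d1:-→d2:-→d3:-→d4:-→d5:- -> H4
  lookup 81.108.51.32: bits 0101000101101100001100110010000 walk d0:H4→d1:-→d2:-→d3:-→d4:-→d5:-→d6:-→d7:-→d8:H0→d9:-→d10:-→d11:-→d12:-→d13:-→d14:-→d15:-→d16:H0→d17:-→d18:-→d19:-→d20:-→d21:-→d22:-→d23:-→d24:-→d25:-→d26:-→d27:-→d28:-→d29:-→d30:-→d31:H2 -> H2
  lookup 81.108.51.33: bits 0101000101101100001100110010000 walk d0:H4→d1:-→d2:-→d3:-→d4:-→d5:-→d6:-→d7:-→d8:H0→d9:-→d10:-→d11:-→d12:-→d13:-→d14:-→d15:-→d16:H0→d17:-→d18:-→d19:-→d20:-→d21:-→d22:-→d23:-→d24:-→d25:-→d26:-→d27:-→d28:-→d29:-→d30:-→d31:H2 -> H2
  + 72.159.238.212/32 (H0) depth=32
  lookup 72.159.238.212: bits 01001000100111111110111011010100 walk d0:H4→d1:-→d2:-→d3:-→d4:-→d5:-→d6:-→d7:-→d8:H3→d9:-→d10:-→d11:-→d12:-→d13:-→d14:-→d15:-→d16:-→d17:-→d18:-→d19:H0→d20:-→d21:-→d22:-→d23:-→d24:-→d25:-→d26:-→d27:-→d28:-→d29:-→d30:-→d31:-→d32:H0 -> H0
  del 81.108.51.32/31 (clear depth 31)
  lookup 81.0.0.1: bits 010100010 walk d0:H4→d1:-→d2:-→d3:-→d4:-→d5:-→d6:-→d7:-→d8:H0→d9:- -> H0
  + 81.108.51.0/24 (H4) depth=24
  + 72.159.0.0/16 (H1) depth=16
  lookup 72.159.43.120: bits 0100100010011111 walk d0:H4→d1:-→d2:-→d3:-→d4:-→d5:-→d6:-→d7:-→d8:H3→d9:-→d10:-→d11:-→d12:-→d13:-→d14:-→d15:-→d16:H1 -> H1
  del 81.0.0.0/8 (clear depth 8)
  lookup 81.108.51.0: bits 01010001011011000011001100 walk d0:H4→d1:-→d2:-→d3:-→d4:-→d5:-→d6:-→d7:-→d8:-→d9:-→d10:-→d11:-→d12:-→d13:-→d14:-→d15:-→d16:H0→d17:-→d18:-→d19:-→d20:-→d21:-→d22:-→d23:-→d24:H4→d25:-→d26:- -> H4
  + 81.108.0.0/16 (H2) depth=16
  del 81.108.0.0/16 (clear depth 16)
  lookup 72.6.165.40: bits 01001000 walk d0:H4→d1:-→d2:-→d3:-→d4:-→d5:-→d6:-→d7:-→d8:H3 -> H3
  lookup 72.159.238.212: bits 01001000100111111110111011010100 walk d0:H4→d1:-→d2:-→d3:-→d4:-→d5:-→d6:-→d7:-→d8:H3→d9:-→d10:-→d11:-→d12:-→d13:-→d14:-→d15:-→d16:H1→d17:-→d18:-→d19:H0→d20:-→d21:-→d22:-→d23:-→d24:-→d25:-→d26:-→d27:-→d28:-→d29:-→d30:-→d31:-→d32:H0 -> H0

== LOOKUPS ==
["H4","H1","H0","H0","H4","H2","H2","H0","H0","H1","H4","H3","H0"]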